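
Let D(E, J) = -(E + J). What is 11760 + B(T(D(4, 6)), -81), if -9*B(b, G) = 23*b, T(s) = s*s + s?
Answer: 11530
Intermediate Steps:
D(E, J) = -E - J
T(s) = s + s² (T(s) = s² + s = s + s²)
B(b, G) = -23*b/9
11760 + B(T(D(4, 6)), -81) = 11760 - 23*(-1*4 - 1*6)*(1 + (-1*4 - 1*6))/9 = 11760 - 23*(-4 - 6)*(1 + (-4 - 6))/9 = 11760 - (-230)*(1 - 10)/9 = 11760 - (-230)*(-9)/9 = 11760 - 23/9*90 = 11760 - 230 = 11530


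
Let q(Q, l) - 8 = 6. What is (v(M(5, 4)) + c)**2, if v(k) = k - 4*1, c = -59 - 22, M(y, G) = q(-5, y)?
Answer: 5041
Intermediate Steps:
q(Q, l) = 14 (q(Q, l) = 8 + 6 = 14)
M(y, G) = 14
c = -81
v(k) = -4 + k (v(k) = k - 4 = -4 + k)
(v(M(5, 4)) + c)**2 = ((-4 + 14) - 81)**2 = (10 - 81)**2 = (-71)**2 = 5041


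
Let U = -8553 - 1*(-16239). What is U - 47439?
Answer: -39753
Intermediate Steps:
U = 7686 (U = -8553 + 16239 = 7686)
U - 47439 = 7686 - 47439 = -39753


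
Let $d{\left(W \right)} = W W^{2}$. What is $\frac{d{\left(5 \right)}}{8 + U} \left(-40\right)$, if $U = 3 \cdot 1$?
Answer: $- \frac{5000}{11} \approx -454.55$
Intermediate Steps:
$U = 3$
$d{\left(W \right)} = W^{3}$
$\frac{d{\left(5 \right)}}{8 + U} \left(-40\right) = \frac{5^{3}}{8 + 3} \left(-40\right) = \frac{1}{11} \cdot 125 \left(-40\right) = \frac{125}{11} \left(-40\right) = - \frac{5000}{11}$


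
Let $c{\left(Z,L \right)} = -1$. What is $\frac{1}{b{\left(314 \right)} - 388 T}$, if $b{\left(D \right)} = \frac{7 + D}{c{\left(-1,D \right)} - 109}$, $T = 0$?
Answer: $- \frac{110}{321} \approx -0.34268$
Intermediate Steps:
$b{\left(D \right)} = - \frac{7}{110} - \frac{D}{110}$ ($b{\left(D \right)} = \frac{7 + D}{-1 - 109} = \frac{7 + D}{-110} = \left(7 + D\right) \left(- \frac{1}{110}\right) = - \frac{7}{110} - \frac{D}{110}$)
$\frac{1}{b{\left(314 \right)} - 388 T} = \frac{1}{\left(- \frac{7}{110} - \frac{157}{55}\right) - 0} = \frac{1}{\left(- \frac{7}{110} - \frac{157}{55}\right) + 0} = \frac{1}{- \frac{321}{110} + 0} = \frac{1}{- \frac{321}{110}} = - \frac{110}{321}$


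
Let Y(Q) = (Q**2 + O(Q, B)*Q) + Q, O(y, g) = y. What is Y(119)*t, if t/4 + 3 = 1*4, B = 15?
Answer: 113764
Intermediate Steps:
t = 4 (t = -12 + 4*(1*4) = -12 + 4*4 = -12 + 16 = 4)
Y(Q) = Q + 2*Q**2 (Y(Q) = (Q**2 + Q*Q) + Q = (Q**2 + Q**2) + Q = 2*Q**2 + Q = Q + 2*Q**2)
Y(119)*t = (119*(1 + 2*119))*4 = (119*(1 + 238))*4 = (119*239)*4 = 28441*4 = 113764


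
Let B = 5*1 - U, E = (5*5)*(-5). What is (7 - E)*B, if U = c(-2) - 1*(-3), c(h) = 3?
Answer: -132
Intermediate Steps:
E = -125 (E = 25*(-5) = -125)
U = 6 (U = 3 - 1*(-3) = 3 + 3 = 6)
B = -1 (B = 5*1 - 1*6 = 5 - 6 = -1)
(7 - E)*B = (7 - 1*(-125))*(-1) = (7 + 125)*(-1) = 132*(-1) = -132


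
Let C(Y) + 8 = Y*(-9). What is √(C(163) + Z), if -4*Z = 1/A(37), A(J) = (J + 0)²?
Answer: I*√8077101/74 ≈ 38.406*I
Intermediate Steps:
A(J) = J²
Z = -1/5476 (Z = -1/(4*(37²)) = -¼/1369 = -¼*1/1369 = -1/5476 ≈ -0.00018262)
C(Y) = -8 - 9*Y (C(Y) = -8 + Y*(-9) = -8 - 9*Y)
√(C(163) + Z) = √((-8 - 9*163) - 1/5476) = √((-8 - 1467) - 1/5476) = √(-1475 - 1/5476) = √(-8077101/5476) = I*√8077101/74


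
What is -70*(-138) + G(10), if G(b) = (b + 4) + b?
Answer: 9684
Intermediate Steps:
G(b) = 4 + 2*b (G(b) = (4 + b) + b = 4 + 2*b)
-70*(-138) + G(10) = -70*(-138) + (4 + 2*10) = 9660 + (4 + 20) = 9660 + 24 = 9684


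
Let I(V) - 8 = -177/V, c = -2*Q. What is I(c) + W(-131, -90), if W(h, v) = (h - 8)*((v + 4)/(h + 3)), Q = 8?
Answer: -4757/64 ≈ -74.328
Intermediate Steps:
W(h, v) = (-8 + h)*(4 + v)/(3 + h) (W(h, v) = (-8 + h)*((4 + v)/(3 + h)) = (-8 + h)*(4 + v)/(3 + h))
c = -16 (c = -2*8 = -16)
I(V) = 8 - 177/V
I(c) + W(-131, -90) = (8 - 177/(-16)) + (-32 - 8*(-90) + 4*(-131) - 131*(-90))/(3 - 131) = (8 - 177*(-1/16)) + (-32 + 720 - 524 + 11790)/(-128) = (8 + 177/16) - 1/128*11954 = 305/16 - 5977/64 = -4757/64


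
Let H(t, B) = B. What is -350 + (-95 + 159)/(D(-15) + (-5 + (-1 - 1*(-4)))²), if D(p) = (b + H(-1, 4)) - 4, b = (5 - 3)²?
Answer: -342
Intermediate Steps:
b = 4 (b = 2² = 4)
D(p) = 4 (D(p) = (4 + 4) - 4 = 8 - 4 = 4)
-350 + (-95 + 159)/(D(-15) + (-5 + (-1 - 1*(-4)))²) = -350 + (-95 + 159)/(4 + (-5 + (-1 - 1*(-4)))²) = -350 + 64/(4 + (-5 + (-1 + 4))²) = -350 + 64/(4 + (-5 + 3)²) = -350 + 64/(4 + (-2)²) = -350 + 64/(4 + 4) = -350 + 64/8 = -350 + 64*(⅛) = -350 + 8 = -342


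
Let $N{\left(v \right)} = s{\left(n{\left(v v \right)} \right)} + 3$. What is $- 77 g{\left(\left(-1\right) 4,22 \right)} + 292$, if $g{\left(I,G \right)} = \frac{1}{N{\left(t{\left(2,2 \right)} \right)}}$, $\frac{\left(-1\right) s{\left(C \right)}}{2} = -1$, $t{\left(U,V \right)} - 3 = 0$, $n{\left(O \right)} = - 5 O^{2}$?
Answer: $\frac{1383}{5} \approx 276.6$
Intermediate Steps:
$t{\left(U,V \right)} = 3$ ($t{\left(U,V \right)} = 3 + 0 = 3$)
$s{\left(C \right)} = 2$ ($s{\left(C \right)} = \left(-2\right) \left(-1\right) = 2$)
$N{\left(v \right)} = 5$ ($N{\left(v \right)} = 2 + 3 = 5$)
$g{\left(I,G \right)} = \frac{1}{5}$
$- 77 g{\left(\left(-1\right) 4,22 \right)} + 292 = \left(-77\right) \frac{1}{5} + 292 = - \frac{77}{5} + 292 = \frac{1383}{5}$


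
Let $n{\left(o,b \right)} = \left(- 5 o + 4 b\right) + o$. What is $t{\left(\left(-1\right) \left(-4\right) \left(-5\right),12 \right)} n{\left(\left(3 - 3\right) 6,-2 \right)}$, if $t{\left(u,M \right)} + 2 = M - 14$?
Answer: $32$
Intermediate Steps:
$n{\left(o,b \right)} = - 4 o + 4 b$
$t{\left(u,M \right)} = -16 + M$ ($t{\left(u,M \right)} = -2 + \left(M - 14\right) = -2 + \left(-14 + M\right) = -16 + M$)
$t{\left(\left(-1\right) \left(-4\right) \left(-5\right),12 \right)} n{\left(\left(3 - 3\right) 6,-2 \right)} = \left(-16 + 12\right) \left(- 4 \left(3 - 3\right) 6 + 4 \left(-2\right)\right) = - 4 \left(- 4 \cdot 0 \cdot 6 - 8\right) = - 4 \left(\left(-4\right) 0 - 8\right) = - 4 \left(0 - 8\right) = \left(-4\right) \left(-8\right) = 32$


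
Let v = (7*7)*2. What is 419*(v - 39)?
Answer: 24721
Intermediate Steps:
v = 98 (v = 49*2 = 98)
419*(v - 39) = 419*(98 - 39) = 419*59 = 24721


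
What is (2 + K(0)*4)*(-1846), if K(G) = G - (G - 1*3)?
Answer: -25844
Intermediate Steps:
K(G) = 3 (K(G) = G - (G - 3) = G - (-3 + G) = G + (3 - G) = 3)
(2 + K(0)*4)*(-1846) = (2 + 3*4)*(-1846) = (2 + 12)*(-1846) = 14*(-1846) = -25844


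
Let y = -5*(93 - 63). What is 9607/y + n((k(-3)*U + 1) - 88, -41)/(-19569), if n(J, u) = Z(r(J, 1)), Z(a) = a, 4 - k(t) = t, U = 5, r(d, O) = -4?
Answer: -62666261/978450 ≈ -64.047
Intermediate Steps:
k(t) = 4 - t
y = -150 (y = -5*30 = -150)
n(J, u) = -4
9607/y + n((k(-3)*U + 1) - 88, -41)/(-19569) = 9607/(-150) - 4/(-19569) = 9607*(-1/150) - 4*(-1/19569) = -9607/150 + 4/19569 = -62666261/978450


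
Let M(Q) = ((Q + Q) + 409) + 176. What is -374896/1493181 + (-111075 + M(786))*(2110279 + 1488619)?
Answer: -585304214383624780/1493181 ≈ -3.9198e+11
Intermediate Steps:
M(Q) = 585 + 2*Q (M(Q) = (2*Q + 409) + 176 = (409 + 2*Q) + 176 = 585 + 2*Q)
-374896/1493181 + (-111075 + M(786))*(2110279 + 1488619) = -374896/1493181 + (-111075 + (585 + 2*786))*(2110279 + 1488619) = -374896*1/1493181 + (-111075 + (585 + 1572))*3598898 = -374896/1493181 + (-111075 + 2157)*3598898 = -374896/1493181 - 108918*3598898 = -374896/1493181 - 391984772364 = -585304214383624780/1493181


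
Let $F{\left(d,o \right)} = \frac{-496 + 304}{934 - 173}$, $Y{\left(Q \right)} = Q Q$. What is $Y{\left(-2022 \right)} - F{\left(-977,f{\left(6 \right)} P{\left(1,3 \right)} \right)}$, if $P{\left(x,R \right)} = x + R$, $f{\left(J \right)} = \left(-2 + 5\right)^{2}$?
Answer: $\frac{3111336516}{761} \approx 4.0885 \cdot 10^{6}$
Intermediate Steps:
$f{\left(J \right)} = 9$ ($f{\left(J \right)} = 3^{2} = 9$)
$Y{\left(Q \right)} = Q^{2}$
$P{\left(x,R \right)} = R + x$
$F{\left(d,o \right)} = - \frac{192}{761}$
$Y{\left(-2022 \right)} - F{\left(-977,f{\left(6 \right)} P{\left(1,3 \right)} \right)} = \left(-2022\right)^{2} - - \frac{192}{761} = 4088484 + \frac{192}{761} = \frac{3111336516}{761}$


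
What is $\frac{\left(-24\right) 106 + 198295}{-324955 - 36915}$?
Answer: $- \frac{195751}{361870} \approx -0.54094$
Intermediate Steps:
$\frac{\left(-24\right) 106 + 198295}{-324955 - 36915} = \frac{-2544 + 198295}{-361870} = 195751 \left(- \frac{1}{361870}\right) = - \frac{195751}{361870}$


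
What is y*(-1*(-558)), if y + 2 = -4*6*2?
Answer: -27900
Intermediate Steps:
y = -50 (y = -2 - 4*6*2 = -2 - 24*2 = -2 - 48 = -50)
y*(-1*(-558)) = -(-50)*(-558) = -50*558 = -27900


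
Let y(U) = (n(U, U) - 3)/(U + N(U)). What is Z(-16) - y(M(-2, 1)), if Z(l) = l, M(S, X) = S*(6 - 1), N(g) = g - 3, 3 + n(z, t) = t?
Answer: -384/23 ≈ -16.696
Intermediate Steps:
n(z, t) = -3 + t
N(g) = -3 + g
M(S, X) = 5*S (M(S, X) = S*5 = 5*S)
y(U) = (-6 + U)/(-3 + 2*U) (y(U) = ((-3 + U) - 3)/(U + (-3 + U)) = (-6 + U)/(-3 + 2*U))
Z(-16) - y(M(-2, 1)) = -16 - (-6 + 5*(-2))/(-3 + 2*(5*(-2))) = -16 - (-6 - 10)/(-3 + 2*(-10)) = -16 - (-16)/(-3 - 20) = -16 - (-16)/(-23) = -16 - (-1)*(-16)/23 = -16 - 1*16/23 = -16 - 16/23 = -384/23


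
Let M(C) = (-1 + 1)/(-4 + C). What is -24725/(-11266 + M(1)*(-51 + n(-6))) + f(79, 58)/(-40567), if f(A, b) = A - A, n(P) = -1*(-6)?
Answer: 575/262 ≈ 2.1947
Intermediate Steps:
n(P) = 6
M(C) = 0 (M(C) = 0/(-4 + C) = 0)
f(A, b) = 0
-24725/(-11266 + M(1)*(-51 + n(-6))) + f(79, 58)/(-40567) = -24725/(-11266 + 0*(-51 + 6)) + 0/(-40567) = -24725/(-11266 + 0*(-45)) + 0*(-1/40567) = -24725/(-11266 + 0) + 0 = -24725/(-11266) + 0 = -24725*(-1/11266) + 0 = 575/262 + 0 = 575/262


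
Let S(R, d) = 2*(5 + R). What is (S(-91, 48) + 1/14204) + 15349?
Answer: 215574109/14204 ≈ 15177.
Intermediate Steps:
S(R, d) = 10 + 2*R
(S(-91, 48) + 1/14204) + 15349 = ((10 + 2*(-91)) + 1/14204) + 15349 = ((10 - 182) + 1/14204) + 15349 = (-172 + 1/14204) + 15349 = -2443087/14204 + 15349 = 215574109/14204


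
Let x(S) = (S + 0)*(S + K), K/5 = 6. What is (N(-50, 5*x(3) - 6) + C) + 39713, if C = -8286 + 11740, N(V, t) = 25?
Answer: 43192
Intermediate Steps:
K = 30 (K = 5*6 = 30)
x(S) = S*(30 + S) (x(S) = (S + 0)*(S + 30) = S*(30 + S))
C = 3454
(N(-50, 5*x(3) - 6) + C) + 39713 = (25 + 3454) + 39713 = 3479 + 39713 = 43192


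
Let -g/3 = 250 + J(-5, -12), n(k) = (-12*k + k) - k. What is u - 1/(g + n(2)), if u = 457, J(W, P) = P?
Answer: 337267/738 ≈ 457.00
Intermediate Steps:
n(k) = -12*k (n(k) = -11*k - k = -12*k)
g = -714 (g = -3*(250 - 12) = -3*238 = -714)
u - 1/(g + n(2)) = 457 - 1/(-714 - 12*2) = 457 - 1/(-714 - 24) = 457 - 1/(-738) = 457 - 1*(-1/738) = 457 + 1/738 = 337267/738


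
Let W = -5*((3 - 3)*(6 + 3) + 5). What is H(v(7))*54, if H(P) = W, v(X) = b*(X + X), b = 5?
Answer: -1350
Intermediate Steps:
v(X) = 10*X (v(X) = 5*(X + X) = 5*(2*X) = 10*X)
W = -25 (W = -5*(0*9 + 5) = -5*(0 + 5) = -5*5 = -25)
H(P) = -25
H(v(7))*54 = -25*54 = -1350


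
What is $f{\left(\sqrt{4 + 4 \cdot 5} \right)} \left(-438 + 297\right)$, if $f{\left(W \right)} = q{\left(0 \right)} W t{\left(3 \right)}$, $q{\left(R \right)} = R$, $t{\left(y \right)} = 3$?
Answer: $0$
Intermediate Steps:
$f{\left(W \right)} = 0$ ($f{\left(W \right)} = 0 W 3 = 0 \cdot 3 = 0$)
$f{\left(\sqrt{4 + 4 \cdot 5} \right)} \left(-438 + 297\right) = 0 \left(-438 + 297\right) = 0 \left(-141\right) = 0$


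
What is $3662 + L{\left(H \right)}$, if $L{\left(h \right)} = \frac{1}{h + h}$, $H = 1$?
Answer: $\frac{7325}{2} \approx 3662.5$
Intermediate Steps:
$L{\left(h \right)} = \frac{1}{2 h}$
$3662 + L{\left(H \right)} = 3662 + \frac{1}{2 \cdot 1} = 3662 + \frac{1}{2} \cdot 1 = 3662 + \frac{1}{2} = \frac{7325}{2}$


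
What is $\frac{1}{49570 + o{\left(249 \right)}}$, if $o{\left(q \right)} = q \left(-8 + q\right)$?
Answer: $\frac{1}{109579} \approx 9.1258 \cdot 10^{-6}$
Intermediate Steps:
$\frac{1}{49570 + o{\left(249 \right)}} = \frac{1}{49570 + 249 \left(-8 + 249\right)} = \frac{1}{49570 + 249 \cdot 241} = \frac{1}{49570 + 60009} = \frac{1}{109579}$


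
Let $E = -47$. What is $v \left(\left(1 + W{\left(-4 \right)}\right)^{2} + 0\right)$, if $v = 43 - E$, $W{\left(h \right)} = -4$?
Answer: $810$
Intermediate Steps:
$v = 90$ ($v = 43 - -47 = 43 + 47 = 90$)
$v \left(\left(1 + W{\left(-4 \right)}\right)^{2} + 0\right) = 90 \left(\left(1 - 4\right)^{2} + 0\right) = 90 \left(\left(-3\right)^{2} + 0\right) = 90 \left(9 + 0\right) = 90 \cdot 9 = 810$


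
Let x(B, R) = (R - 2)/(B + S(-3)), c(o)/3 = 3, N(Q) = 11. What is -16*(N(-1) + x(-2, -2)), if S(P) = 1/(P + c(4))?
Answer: -2320/11 ≈ -210.91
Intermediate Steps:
c(o) = 9 (c(o) = 3*3 = 9)
S(P) = 1/(9 + P) (S(P) = 1/(P + 9) = 1/(9 + P))
x(B, R) = (-2 + R)/(1/6 + B) (x(B, R) = (R - 2)/(B + 1/(9 - 3)) = (-2 + R)/(B + 1/6) = (-2 + R)/(1/6 + B))
-16*(N(-1) + x(-2, -2)) = -16*(11 + 6*(-2 - 2)/(1 + 6*(-2))) = -16*(11 + 6*(-4)/(1 - 12)) = -16*(11 + 6*(-4)/(-11)) = -16*(11 + 6*(-1/11)*(-4)) = -16*(11 + 24/11) = -16*145/11 = -2320/11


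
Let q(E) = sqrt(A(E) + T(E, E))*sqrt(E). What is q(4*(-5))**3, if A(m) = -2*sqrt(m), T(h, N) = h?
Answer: -320*I*sqrt(5)*(-5 - I*sqrt(5))**(3/2) ≈ 7407.1 + 5409.7*I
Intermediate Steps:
q(E) = sqrt(E)*sqrt(E - 2*sqrt(E)) (q(E) = sqrt(-2*sqrt(E) + E)*sqrt(E) = sqrt(E - 2*sqrt(E))*sqrt(E) = sqrt(E)*sqrt(E - 2*sqrt(E)))
q(4*(-5))**3 = (sqrt(4*(-5))*sqrt(4*(-5) - 2*2*I*sqrt(5)))**3 = (sqrt(-20)*sqrt(-20 - 4*I*sqrt(5)))**3 = ((2*I*sqrt(5))*sqrt(-20 - 4*I*sqrt(5)))**3 = (2*I*sqrt(5)*sqrt(-20 - 4*I*sqrt(5)))**3 = -40*I*sqrt(5)*(-20 - 4*I*sqrt(5))**(3/2)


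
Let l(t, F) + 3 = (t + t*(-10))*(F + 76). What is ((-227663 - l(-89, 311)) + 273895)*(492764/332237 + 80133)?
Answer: -7022038372449320/332237 ≈ -2.1136e+10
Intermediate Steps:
l(t, F) = -3 - 9*t*(76 + F) (l(t, F) = -3 + (t + t*(-10))*(F + 76) = -3 + (t - 10*t)*(76 + F) = -3 + (-9*t)*(76 + F) = -3 - 9*t*(76 + F))
((-227663 - l(-89, 311)) + 273895)*(492764/332237 + 80133) = ((-227663 - (-3 - 684*(-89) - 9*311*(-89))) + 273895)*(492764/332237 + 80133) = ((-227663 - (-3 + 60876 + 249111)) + 273895)*(492764*(1/332237) + 80133) = ((-227663 - 1*309984) + 273895)*(492764/332237 + 80133) = ((-227663 - 309984) + 273895)*(26623640285/332237) = (-537647 + 273895)*(26623640285/332237) = -263752*26623640285/332237 = -7022038372449320/332237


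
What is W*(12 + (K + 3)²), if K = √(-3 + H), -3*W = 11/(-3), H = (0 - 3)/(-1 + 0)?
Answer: 77/3 ≈ 25.667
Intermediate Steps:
H = 3 (H = -3/(-1) = -3*(-1) = 3)
W = 11/9 (W = -11/(3*(-3)) = -11*(-1)/(3*3) = -⅓*(-11/3) = 11/9 ≈ 1.2222)
K = 0 (K = √(-3 + 3) = √0 = 0)
W*(12 + (K + 3)²) = 11*(12 + (0 + 3)²)/9 = 11*(12 + 3²)/9 = 11*(12 + 9)/9 = (11/9)*21 = 77/3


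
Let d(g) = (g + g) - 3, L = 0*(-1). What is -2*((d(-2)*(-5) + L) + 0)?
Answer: -70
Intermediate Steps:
L = 0
d(g) = -3 + 2*g (d(g) = 2*g - 3 = -3 + 2*g)
-2*((d(-2)*(-5) + L) + 0) = -2*(((-3 + 2*(-2))*(-5) + 0) + 0) = -2*(((-3 - 4)*(-5) + 0) + 0) = -2*((-7*(-5) + 0) + 0) = -2*((35 + 0) + 0) = -2*(35 + 0) = -2*35 = -70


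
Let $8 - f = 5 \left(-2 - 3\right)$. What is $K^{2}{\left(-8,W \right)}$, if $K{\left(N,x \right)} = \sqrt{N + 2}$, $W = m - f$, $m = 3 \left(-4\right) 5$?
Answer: $-6$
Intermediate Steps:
$m = -60$ ($m = \left(-12\right) 5 = -60$)
$f = 33$ ($f = 8 - 5 \left(-2 - 3\right) = 8 - 5 \left(-5\right) = 8 - -25 = 8 + 25 = 33$)
$W = -93$ ($W = -60 - 33 = -93$)
$K{\left(N,x \right)} = \sqrt{2 + N}$
$K^{2}{\left(-8,W \right)} = \left(\sqrt{2 - 8}\right)^{2} = \left(\sqrt{-6}\right)^{2} = \left(i \sqrt{6}\right)^{2} = -6$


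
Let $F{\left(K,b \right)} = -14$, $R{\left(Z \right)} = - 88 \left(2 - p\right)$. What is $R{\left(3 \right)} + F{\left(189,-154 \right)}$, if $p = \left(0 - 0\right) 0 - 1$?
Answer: $-278$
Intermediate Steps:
$p = -1$ ($p = \left(0 + 0\right) 0 - 1 = 0 \cdot 0 - 1 = 0 - 1 = -1$)
$R{\left(Z \right)} = -264$ ($R{\left(Z \right)} = - 88 \left(2 - -1\right) = - 88 \left(2 + 1\right) = \left(-88\right) 3 = -264$)
$R{\left(3 \right)} + F{\left(189,-154 \right)} = -264 - 14 = -278$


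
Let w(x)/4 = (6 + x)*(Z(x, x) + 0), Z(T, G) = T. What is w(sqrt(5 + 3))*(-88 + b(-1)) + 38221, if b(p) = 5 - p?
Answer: 35597 - 3936*sqrt(2) ≈ 30031.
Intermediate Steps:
w(x) = 4*x*(6 + x) (w(x) = 4*((6 + x)*(x + 0)) = 4*((6 + x)*x) = 4*(x*(6 + x)) = 4*x*(6 + x))
w(sqrt(5 + 3))*(-88 + b(-1)) + 38221 = (4*sqrt(5 + 3)*(6 + sqrt(5 + 3)))*(-88 + (5 - 1*(-1))) + 38221 = (4*sqrt(8)*(6 + sqrt(8)))*(-88 + (5 + 1)) + 38221 = (4*(2*sqrt(2))*(6 + 2*sqrt(2)))*(-88 + 6) + 38221 = (8*sqrt(2)*(6 + 2*sqrt(2)))*(-82) + 38221 = -656*sqrt(2)*(6 + 2*sqrt(2)) + 38221 = 38221 - 656*sqrt(2)*(6 + 2*sqrt(2))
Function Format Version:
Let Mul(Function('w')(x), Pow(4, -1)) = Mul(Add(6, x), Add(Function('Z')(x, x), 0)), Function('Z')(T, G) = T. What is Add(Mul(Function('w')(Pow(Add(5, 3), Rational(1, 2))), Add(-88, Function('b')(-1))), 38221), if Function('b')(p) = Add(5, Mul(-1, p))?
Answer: Add(35597, Mul(-3936, Pow(2, Rational(1, 2)))) ≈ 30031.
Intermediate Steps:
Function('w')(x) = Mul(4, x, Add(6, x)) (Function('w')(x) = Mul(4, Mul(Add(6, x), Add(x, 0))) = Mul(4, Mul(Add(6, x), x)) = Mul(4, Mul(x, Add(6, x))) = Mul(4, x, Add(6, x)))
Add(Mul(Function('w')(Pow(Add(5, 3), Rational(1, 2))), Add(-88, Function('b')(-1))), 38221) = Add(Mul(Mul(4, Pow(Add(5, 3), Rational(1, 2)), Add(6, Pow(Add(5, 3), Rational(1, 2)))), Add(-88, Add(5, Mul(-1, -1)))), 38221) = Add(Mul(Mul(4, Pow(8, Rational(1, 2)), Add(6, Pow(8, Rational(1, 2)))), Add(-88, Add(5, 1))), 38221) = Add(Mul(Mul(4, Mul(2, Pow(2, Rational(1, 2))), Add(6, Mul(2, Pow(2, Rational(1, 2))))), Add(-88, 6)), 38221) = Add(Mul(Mul(8, Pow(2, Rational(1, 2)), Add(6, Mul(2, Pow(2, Rational(1, 2))))), -82), 38221) = Add(Mul(-656, Pow(2, Rational(1, 2)), Add(6, Mul(2, Pow(2, Rational(1, 2))))), 38221) = Add(38221, Mul(-656, Pow(2, Rational(1, 2)), Add(6, Mul(2, Pow(2, Rational(1, 2))))))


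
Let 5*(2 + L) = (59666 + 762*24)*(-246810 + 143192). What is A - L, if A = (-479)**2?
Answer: 8078584787/5 ≈ 1.6157e+9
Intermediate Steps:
L = -8077437582/5 (L = -2 + ((59666 + 762*24)*(-246810 + 143192))/5 = -2 + ((59666 + 18288)*(-103618))/5 = -2 + (77954*(-103618))/5 = -2 + (1/5)*(-8077437572) = -2 - 8077437572/5 = -8077437582/5 ≈ -1.6155e+9)
A = 229441
A - L = 229441 - 1*(-8077437582/5) = 229441 + 8077437582/5 = 8078584787/5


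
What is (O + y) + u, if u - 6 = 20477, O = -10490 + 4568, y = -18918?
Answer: -4357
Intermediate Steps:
O = -5922
u = 20483 (u = 6 + 20477 = 20483)
(O + y) + u = (-5922 - 18918) + 20483 = -24840 + 20483 = -4357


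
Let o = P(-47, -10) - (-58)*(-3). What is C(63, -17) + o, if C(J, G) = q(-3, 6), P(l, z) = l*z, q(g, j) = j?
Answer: 302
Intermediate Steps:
C(J, G) = 6
o = 296 (o = -47*(-10) - (-58)*(-3) = 470 - 1*174 = 470 - 174 = 296)
C(63, -17) + o = 6 + 296 = 302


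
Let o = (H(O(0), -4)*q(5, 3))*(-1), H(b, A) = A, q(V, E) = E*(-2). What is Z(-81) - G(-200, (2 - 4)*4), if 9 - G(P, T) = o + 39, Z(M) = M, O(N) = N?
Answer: -75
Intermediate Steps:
q(V, E) = -2*E
o = -24 (o = -(-8)*3*(-1) = -4*(-6)*(-1) = 24*(-1) = -24)
G(P, T) = -6 (G(P, T) = 9 - (-24 + 39) = 9 - 1*15 = 9 - 15 = -6)
Z(-81) - G(-200, (2 - 4)*4) = -81 - 1*(-6) = -81 + 6 = -75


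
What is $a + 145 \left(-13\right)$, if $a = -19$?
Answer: $-1904$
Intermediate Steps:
$a + 145 \left(-13\right) = -19 + 145 \left(-13\right) = -19 - 1885 = -1904$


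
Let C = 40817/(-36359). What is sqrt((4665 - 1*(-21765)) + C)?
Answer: sqrt(34938364899527)/36359 ≈ 162.57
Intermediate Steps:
C = -40817/36359 (C = 40817*(-1/36359) = -40817/36359 ≈ -1.1226)
sqrt((4665 - 1*(-21765)) + C) = sqrt((4665 - 1*(-21765)) - 40817/36359) = sqrt((4665 + 21765) - 40817/36359) = sqrt(26430 - 40817/36359) = sqrt(960927553/36359) = sqrt(34938364899527)/36359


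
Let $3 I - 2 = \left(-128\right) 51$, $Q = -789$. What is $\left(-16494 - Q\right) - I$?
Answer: $- \frac{40589}{3} \approx -13530.0$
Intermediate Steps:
$I = - \frac{6526}{3}$ ($I = \frac{2}{3} + \frac{\left(-128\right) 51}{3} = \frac{2}{3} + \frac{1}{3} \left(-6528\right) = \frac{2}{3} - 2176 = - \frac{6526}{3} \approx -2175.3$)
$\left(-16494 - Q\right) - I = \left(-16494 - -789\right) - - \frac{6526}{3} = \left(-16494 + 789\right) + \frac{6526}{3} = -15705 + \frac{6526}{3} = - \frac{40589}{3}$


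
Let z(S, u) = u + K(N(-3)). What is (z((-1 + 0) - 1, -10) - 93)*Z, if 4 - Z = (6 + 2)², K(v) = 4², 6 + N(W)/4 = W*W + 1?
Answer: 5220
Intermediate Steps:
N(W) = -20 + 4*W² (N(W) = -24 + 4*(W*W + 1) = -24 + 4*(W² + 1) = -24 + 4*(1 + W²) = -24 + (4 + 4*W²) = -20 + 4*W²)
K(v) = 16
z(S, u) = 16 + u (z(S, u) = u + 16 = 16 + u)
Z = -60 (Z = 4 - (6 + 2)² = 4 - 1*8² = 4 - 1*64 = 4 - 64 = -60)
(z((-1 + 0) - 1, -10) - 93)*Z = ((16 - 10) - 93)*(-60) = (6 - 93)*(-60) = -87*(-60) = 5220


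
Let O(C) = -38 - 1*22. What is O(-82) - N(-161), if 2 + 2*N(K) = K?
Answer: 43/2 ≈ 21.500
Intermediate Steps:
O(C) = -60 (O(C) = -38 - 22 = -60)
N(K) = -1 + K/2
O(-82) - N(-161) = -60 - (-1 + (1/2)*(-161)) = -60 - (-1 - 161/2) = -60 - 1*(-163/2) = -60 + 163/2 = 43/2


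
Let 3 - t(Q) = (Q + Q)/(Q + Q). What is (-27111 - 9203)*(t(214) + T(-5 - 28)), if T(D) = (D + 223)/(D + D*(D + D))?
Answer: -32537344/429 ≈ -75845.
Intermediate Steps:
t(Q) = 2 (t(Q) = 3 - (Q + Q)/(Q + Q) = 3 - 2*Q/(2*Q) = 3 - 2*Q*1/(2*Q) = 3 - 1*1 = 3 - 1 = 2)
T(D) = (223 + D)/(D + 2*D**2) (T(D) = (223 + D)/(D + D*(2*D)) = (223 + D)/(D + 2*D**2))
(-27111 - 9203)*(t(214) + T(-5 - 28)) = (-27111 - 9203)*(2 + (223 + (-5 - 28))/((-5 - 28)*(1 + 2*(-5 - 28)))) = -36314*(2 + (223 - 33)/((-33)*(1 + 2*(-33)))) = -36314*(2 - 1/33*190/(1 - 66)) = -36314*(2 - 1/33*190/(-65)) = -36314*(2 - 1/33*(-1/65)*190) = -36314*(2 + 38/429) = -36314*896/429 = -32537344/429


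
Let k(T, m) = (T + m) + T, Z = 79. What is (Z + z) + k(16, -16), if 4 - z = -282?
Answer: 381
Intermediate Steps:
z = 286 (z = 4 - 1*(-282) = 4 + 282 = 286)
k(T, m) = m + 2*T
(Z + z) + k(16, -16) = (79 + 286) + (-16 + 2*16) = 365 + (-16 + 32) = 365 + 16 = 381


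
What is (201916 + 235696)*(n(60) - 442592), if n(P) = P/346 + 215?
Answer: -33490967555892/173 ≈ -1.9359e+11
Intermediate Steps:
n(P) = 215 + P/346 (n(P) = P*(1/346) + 215 = P/346 + 215 = 215 + P/346)
(201916 + 235696)*(n(60) - 442592) = (201916 + 235696)*((215 + (1/346)*60) - 442592) = 437612*((215 + 30/173) - 442592) = 437612*(37225/173 - 442592) = 437612*(-76531191/173) = -33490967555892/173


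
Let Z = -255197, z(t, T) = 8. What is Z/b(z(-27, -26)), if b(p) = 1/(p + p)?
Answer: -4083152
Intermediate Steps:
b(p) = 1/(2*p)
Z/b(z(-27, -26)) = -255197/((1/2)/8) = -255197/((1/2)*(1/8)) = -255197/1/16 = -255197*16 = -4083152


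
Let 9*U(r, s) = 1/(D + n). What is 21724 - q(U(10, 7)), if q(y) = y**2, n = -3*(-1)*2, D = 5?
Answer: 212916923/9801 ≈ 21724.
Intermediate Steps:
n = 6 (n = 3*2 = 6)
U(r, s) = 1/99 (U(r, s) = 1/(9*(5 + 6)) = (1/9)/11 = (1/9)*(1/11) = 1/99)
21724 - q(U(10, 7)) = 21724 - (1/99)**2 = 21724 - 1*1/9801 = 21724 - 1/9801 = 212916923/9801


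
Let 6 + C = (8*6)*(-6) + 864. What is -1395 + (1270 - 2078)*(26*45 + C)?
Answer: -1407315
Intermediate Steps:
C = 570 (C = -6 + ((8*6)*(-6) + 864) = -6 + (48*(-6) + 864) = -6 + (-288 + 864) = -6 + 576 = 570)
-1395 + (1270 - 2078)*(26*45 + C) = -1395 + (1270 - 2078)*(26*45 + 570) = -1395 - 808*(1170 + 570) = -1395 - 808*1740 = -1395 - 1405920 = -1407315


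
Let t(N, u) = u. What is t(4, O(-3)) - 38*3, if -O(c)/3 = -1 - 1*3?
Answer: -102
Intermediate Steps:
O(c) = 12 (O(c) = -3*(-1 - 1*3) = -3*(-1 - 3) = -3*(-4) = 12)
t(4, O(-3)) - 38*3 = 12 - 38*3 = 12 - 114 = -102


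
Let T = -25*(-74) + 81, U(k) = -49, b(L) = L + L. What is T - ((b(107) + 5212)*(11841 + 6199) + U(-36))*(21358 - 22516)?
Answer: 113350821509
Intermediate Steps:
b(L) = 2*L
T = 1931 (T = 1850 + 81 = 1931)
T - ((b(107) + 5212)*(11841 + 6199) + U(-36))*(21358 - 22516) = 1931 - ((2*107 + 5212)*(11841 + 6199) - 49)*(21358 - 22516) = 1931 - ((214 + 5212)*18040 - 49)*(-1158) = 1931 - (5426*18040 - 49)*(-1158) = 1931 - (97885040 - 49)*(-1158) = 1931 - 97884991*(-1158) = 1931 - 1*(-113350819578) = 1931 + 113350819578 = 113350821509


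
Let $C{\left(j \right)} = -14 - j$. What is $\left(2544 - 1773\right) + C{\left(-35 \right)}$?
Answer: $792$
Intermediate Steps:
$\left(2544 - 1773\right) + C{\left(-35 \right)} = \left(2544 - 1773\right) - -21 = 771 + \left(-14 + 35\right) = 771 + 21 = 792$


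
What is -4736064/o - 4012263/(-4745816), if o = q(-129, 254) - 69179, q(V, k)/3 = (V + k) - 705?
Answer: 22761033987921/336568524904 ≈ 67.627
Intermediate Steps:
q(V, k) = -2115 + 3*V + 3*k (q(V, k) = 3*((V + k) - 705) = 3*(-705 + V + k) = -2115 + 3*V + 3*k)
o = -70919 (o = (-2115 + 3*(-129) + 3*254) - 69179 = (-2115 - 387 + 762) - 69179 = -1740 - 69179 = -70919)
-4736064/o - 4012263/(-4745816) = -4736064/(-70919) - 4012263/(-4745816) = -4736064*(-1/70919) - 4012263*(-1/4745816) = 4736064/70919 + 4012263/4745816 = 22761033987921/336568524904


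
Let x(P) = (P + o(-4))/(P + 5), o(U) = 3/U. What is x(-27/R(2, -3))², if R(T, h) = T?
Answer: 3249/1156 ≈ 2.8106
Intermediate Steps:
x(P) = (-¾ + P)/(5 + P) (x(P) = (P + 3/(-4))/(P + 5) = (P + 3*(-¼))/(5 + P) = (P - ¾)/(5 + P) = (-¾ + P)/(5 + P))
x(-27/R(2, -3))² = ((-¾ - 27/2)/(5 - 27/2))² = (-57/4/(-17/2))² = (-2/17*(-57/4))² = (57/34)² = 3249/1156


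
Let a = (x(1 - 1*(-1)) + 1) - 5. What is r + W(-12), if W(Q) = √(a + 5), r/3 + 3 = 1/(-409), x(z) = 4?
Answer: -3684/409 + √5 ≈ -6.7713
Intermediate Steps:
a = 0 (a = (4 + 1) - 5 = 5 - 5 = 0)
r = -3684/409 (r = -9 + 3/(-409) = -9 + 3*(-1/409) = -9 - 3/409 = -3684/409 ≈ -9.0073)
W(Q) = √5 (W(Q) = √(0 + 5) = √5)
r + W(-12) = -3684/409 + √5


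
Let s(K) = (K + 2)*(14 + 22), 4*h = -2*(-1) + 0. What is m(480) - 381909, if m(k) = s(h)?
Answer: -381819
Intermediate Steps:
h = 1/2 (h = (-2*(-1) + 0)/4 = (2 + 0)/4 = (1/4)*2 = 1/2 ≈ 0.50000)
s(K) = 72 + 36*K (s(K) = (2 + K)*36 = 72 + 36*K)
m(k) = 90 (m(k) = 72 + 36*(1/2) = 72 + 18 = 90)
m(480) - 381909 = 90 - 381909 = -381819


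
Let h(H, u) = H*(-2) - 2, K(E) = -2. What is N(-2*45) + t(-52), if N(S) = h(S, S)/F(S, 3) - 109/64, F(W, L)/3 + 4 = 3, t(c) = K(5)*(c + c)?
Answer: 28217/192 ≈ 146.96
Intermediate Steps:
t(c) = -4*c (t(c) = -2*(c + c) = -4*c)
F(W, L) = -3 (F(W, L) = -12 + 3*3 = -12 + 9 = -3)
h(H, u) = -2 - 2*H (h(H, u) = -2*H - 2 = -2 - 2*H)
N(S) = -199/192 + 2*S/3 (N(S) = (-2 - 2*S)/(-3) - 109/64 = (-2 - 2*S)*(-⅓) - 109*1/64 = (⅔ + 2*S/3) - 109/64 = -199/192 + 2*S/3)
N(-2*45) + t(-52) = (-199/192 + 2*(-2*45)/3) - 4*(-52) = (-199/192 + (⅔)*(-90)) + 208 = (-199/192 - 60) + 208 = -11719/192 + 208 = 28217/192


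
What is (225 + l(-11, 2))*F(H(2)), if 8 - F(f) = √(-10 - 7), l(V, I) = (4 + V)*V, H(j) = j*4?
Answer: 2416 - 302*I*√17 ≈ 2416.0 - 1245.2*I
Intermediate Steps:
H(j) = 4*j
l(V, I) = V*(4 + V)
F(f) = 8 - I*√17 (F(f) = 8 - √(-10 - 7) = 8 - √(-17) = 8 - I*√17)
(225 + l(-11, 2))*F(H(2)) = (225 - 11*(4 - 11))*(8 - I*√17) = (225 - 11*(-7))*(8 - I*√17) = (225 + 77)*(8 - I*√17) = 302*(8 - I*√17) = 2416 - 302*I*√17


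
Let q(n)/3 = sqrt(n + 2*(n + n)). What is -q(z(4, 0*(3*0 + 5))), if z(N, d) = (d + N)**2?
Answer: -12*sqrt(5) ≈ -26.833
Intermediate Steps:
z(N, d) = (N + d)**2
q(n) = 3*sqrt(5)*sqrt(n) (q(n) = 3*sqrt(n + 2*(n + n)) = 3*sqrt(n + 2*(2*n)) = 3*sqrt(n + 4*n) = 3*sqrt(5*n) = 3*(sqrt(5)*sqrt(n)) = 3*sqrt(5)*sqrt(n))
-q(z(4, 0*(3*0 + 5))) = -3*sqrt(5)*sqrt((4 + 0*(3*0 + 5))**2) = -3*sqrt(5)*sqrt((4 + 0*(0 + 5))**2) = -3*sqrt(5)*sqrt((4 + 0*5)**2) = -3*sqrt(5)*sqrt((4 + 0)**2) = -3*sqrt(5)*sqrt(4**2) = -3*sqrt(5)*sqrt(16) = -3*sqrt(5)*4 = -12*sqrt(5)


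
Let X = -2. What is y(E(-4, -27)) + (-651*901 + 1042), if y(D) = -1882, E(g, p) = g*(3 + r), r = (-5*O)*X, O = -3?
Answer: -587391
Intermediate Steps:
r = -30 (r = -5*(-3)*(-2) = 15*(-2) = -30)
E(g, p) = -27*g (E(g, p) = g*(3 - 30) = g*(-27) = -27*g)
y(E(-4, -27)) + (-651*901 + 1042) = -1882 + (-651*901 + 1042) = -1882 + (-586551 + 1042) = -1882 - 585509 = -587391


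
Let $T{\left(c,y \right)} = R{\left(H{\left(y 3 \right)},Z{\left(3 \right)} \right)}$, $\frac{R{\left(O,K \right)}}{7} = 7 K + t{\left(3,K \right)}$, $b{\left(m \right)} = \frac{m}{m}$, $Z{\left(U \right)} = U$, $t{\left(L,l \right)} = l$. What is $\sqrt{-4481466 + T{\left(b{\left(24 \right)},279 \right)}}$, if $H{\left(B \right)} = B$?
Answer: $3 i \sqrt{497922} \approx 2116.9 i$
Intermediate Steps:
$b{\left(m \right)} = 1$
$R{\left(O,K \right)} = 56 K$ ($R{\left(O,K \right)} = 7 \left(7 K + K\right) = 7 \cdot 8 K = 56 K$)
$T{\left(c,y \right)} = 168$ ($T{\left(c,y \right)} = 56 \cdot 3 = 168$)
$\sqrt{-4481466 + T{\left(b{\left(24 \right)},279 \right)}} = \sqrt{-4481466 + 168} = \sqrt{-4481298} = 3 i \sqrt{497922}$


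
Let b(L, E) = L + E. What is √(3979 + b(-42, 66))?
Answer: √4003 ≈ 63.269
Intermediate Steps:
b(L, E) = E + L
√(3979 + b(-42, 66)) = √(3979 + (66 - 42)) = √(3979 + 24) = √4003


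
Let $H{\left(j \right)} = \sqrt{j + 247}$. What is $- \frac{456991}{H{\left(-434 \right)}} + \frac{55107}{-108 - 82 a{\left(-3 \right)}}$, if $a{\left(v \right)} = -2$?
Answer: $\frac{55107}{56} + \frac{456991 i \sqrt{187}}{187} \approx 984.05 + 33419.0 i$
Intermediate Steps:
$H{\left(j \right)} = \sqrt{247 + j}$
$- \frac{456991}{H{\left(-434 \right)}} + \frac{55107}{-108 - 82 a{\left(-3 \right)}} = - \frac{456991}{\sqrt{247 - 434}} + \frac{55107}{-108 - -164} = - \frac{456991}{\sqrt{-187}} + \frac{55107}{-108 + 164} = - \frac{456991}{i \sqrt{187}} + \frac{55107}{56} = - 456991 \left(- \frac{i \sqrt{187}}{187}\right) + 55107 \cdot \frac{1}{56} = \frac{456991 i \sqrt{187}}{187} + \frac{55107}{56} = \frac{55107}{56} + \frac{456991 i \sqrt{187}}{187}$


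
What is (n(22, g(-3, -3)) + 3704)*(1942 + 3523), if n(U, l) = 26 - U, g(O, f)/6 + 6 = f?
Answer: 20264220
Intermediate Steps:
g(O, f) = -36 + 6*f
(n(22, g(-3, -3)) + 3704)*(1942 + 3523) = ((26 - 1*22) + 3704)*(1942 + 3523) = ((26 - 22) + 3704)*5465 = (4 + 3704)*5465 = 3708*5465 = 20264220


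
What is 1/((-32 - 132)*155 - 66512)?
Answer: -1/91932 ≈ -1.0878e-5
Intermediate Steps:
1/((-32 - 132)*155 - 66512) = 1/(-164*155 - 66512) = 1/(-25420 - 66512) = 1/(-91932) = -1/91932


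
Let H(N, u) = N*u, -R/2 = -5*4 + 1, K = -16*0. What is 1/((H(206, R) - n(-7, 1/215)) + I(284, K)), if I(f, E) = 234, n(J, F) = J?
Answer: 1/8069 ≈ 0.00012393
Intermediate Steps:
K = 0
R = 38 (R = -2*(-5*4 + 1) = -2*(-20 + 1) = -2*(-19) = 38)
1/((H(206, R) - n(-7, 1/215)) + I(284, K)) = 1/((206*38 - 1*(-7)) + 234) = 1/((7828 + 7) + 234) = 1/(7835 + 234) = 1/8069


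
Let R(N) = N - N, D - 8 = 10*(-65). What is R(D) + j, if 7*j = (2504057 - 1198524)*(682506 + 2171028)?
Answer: 3725382803622/7 ≈ 5.3220e+11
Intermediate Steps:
D = -642 (D = 8 + 10*(-65) = 8 - 650 = -642)
R(N) = 0
j = 3725382803622/7 (j = ((2504057 - 1198524)*(682506 + 2171028))/7 = (1305533*2853534)/7 = (1/7)*3725382803622 = 3725382803622/7 ≈ 5.3220e+11)
R(D) + j = 0 + 3725382803622/7 = 3725382803622/7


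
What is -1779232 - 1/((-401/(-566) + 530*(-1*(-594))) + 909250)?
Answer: -1232694668532438/692824021 ≈ -1.7792e+6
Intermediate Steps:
-1779232 - 1/((-401/(-566) + 530*(-1*(-594))) + 909250) = -1779232 - 1/((-401*(-1/566) + 530*594) + 909250) = -1779232 - 1/((401/566 + 314820) + 909250) = -1779232 - 1/(178188521/566 + 909250) = -1779232 - 1/692824021/566 = -1779232 - 1*566/692824021 = -1779232 - 566/692824021 = -1232694668532438/692824021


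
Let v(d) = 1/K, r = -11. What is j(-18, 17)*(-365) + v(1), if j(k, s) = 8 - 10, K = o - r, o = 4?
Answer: 10951/15 ≈ 730.07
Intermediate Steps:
K = 15 (K = 4 - 1*(-11) = 4 + 11 = 15)
v(d) = 1/15
j(k, s) = -2
j(-18, 17)*(-365) + v(1) = -2*(-365) + 1/15 = 730 + 1/15 = 10951/15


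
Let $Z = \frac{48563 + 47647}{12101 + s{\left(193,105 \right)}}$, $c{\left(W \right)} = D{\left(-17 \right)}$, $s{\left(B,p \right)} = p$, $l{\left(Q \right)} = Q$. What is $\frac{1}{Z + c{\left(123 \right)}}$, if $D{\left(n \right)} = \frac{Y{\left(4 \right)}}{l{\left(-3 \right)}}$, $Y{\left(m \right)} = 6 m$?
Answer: $- \frac{6103}{719} \approx -8.4882$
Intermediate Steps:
$D{\left(n \right)} = -8$ ($D{\left(n \right)} = \frac{6 \cdot 4}{-3} = 24 \left(- \frac{1}{3}\right) = -8$)
$c{\left(W \right)} = -8$
$Z = \frac{48105}{6103}$ ($Z = \frac{48563 + 47647}{12101 + 105} = \frac{96210}{12206} = 96210 \cdot \frac{1}{12206} = \frac{48105}{6103} \approx 7.8822$)
$\frac{1}{Z + c{\left(123 \right)}} = \frac{1}{\frac{48105}{6103} - 8} = \frac{1}{- \frac{719}{6103}} = - \frac{6103}{719}$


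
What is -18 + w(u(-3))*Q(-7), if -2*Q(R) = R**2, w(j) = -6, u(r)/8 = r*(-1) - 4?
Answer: 129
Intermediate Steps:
u(r) = -32 - 8*r (u(r) = 8*(r*(-1) - 4) = 8*(-r - 4) = 8*(-4 - r) = -32 - 8*r)
Q(R) = -R**2/2
-18 + w(u(-3))*Q(-7) = -18 - (-3)*(-7)**2 = -18 - (-3)*49 = -18 - 6*(-49/2) = -18 + 147 = 129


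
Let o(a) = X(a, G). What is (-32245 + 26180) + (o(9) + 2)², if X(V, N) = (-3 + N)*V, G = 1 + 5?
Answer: -5224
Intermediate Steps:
G = 6
X(V, N) = V*(-3 + N)
o(a) = 3*a (o(a) = a*(-3 + 6) = a*3 = 3*a)
(-32245 + 26180) + (o(9) + 2)² = (-32245 + 26180) + (3*9 + 2)² = -6065 + (27 + 2)² = -6065 + 29² = -6065 + 841 = -5224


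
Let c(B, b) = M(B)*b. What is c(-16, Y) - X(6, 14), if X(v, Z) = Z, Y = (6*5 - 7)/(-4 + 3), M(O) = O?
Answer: 354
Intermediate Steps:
Y = -23 (Y = (30 - 7)/(-1) = 23*(-1) = -23)
c(B, b) = B*b
c(-16, Y) - X(6, 14) = -16*(-23) - 1*14 = 368 - 14 = 354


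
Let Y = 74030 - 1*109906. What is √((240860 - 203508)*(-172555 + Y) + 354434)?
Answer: I*√7784960278 ≈ 88232.0*I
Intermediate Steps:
Y = -35876 (Y = 74030 - 109906 = -35876)
√((240860 - 203508)*(-172555 + Y) + 354434) = √((240860 - 203508)*(-172555 - 35876) + 354434) = √(37352*(-208431) + 354434) = √(-7785314712 + 354434) = √(-7784960278) = I*√7784960278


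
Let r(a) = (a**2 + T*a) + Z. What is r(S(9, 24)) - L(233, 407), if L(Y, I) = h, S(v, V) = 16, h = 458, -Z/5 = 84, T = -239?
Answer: -4446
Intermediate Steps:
Z = -420 (Z = -5*84 = -420)
L(Y, I) = 458
r(a) = -420 + a**2 - 239*a (r(a) = (a**2 - 239*a) - 420 = -420 + a**2 - 239*a)
r(S(9, 24)) - L(233, 407) = (-420 + 16**2 - 239*16) - 1*458 = (-420 + 256 - 3824) - 458 = -3988 - 458 = -4446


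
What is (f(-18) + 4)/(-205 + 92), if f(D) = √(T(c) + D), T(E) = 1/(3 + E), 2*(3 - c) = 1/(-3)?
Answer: -4/113 - 2*I*√6105/4181 ≈ -0.035398 - 0.037376*I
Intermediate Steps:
c = 19/6 (c = 3 - ½/(-3) = 3 - ½*(-⅓) = 3 + ⅙ = 19/6 ≈ 3.1667)
f(D) = √(6/37 + D) (f(D) = √(1/(3 + 19/6) + D) = √(1/(37/6) + D) = √(6/37 + D))
(f(-18) + 4)/(-205 + 92) = (√(222 + 1369*(-18))/37 + 4)/(-205 + 92) = (√(222 - 24642)/37 + 4)/(-113) = (√(-24420)/37 + 4)*(-1/113) = ((2*I*√6105)/37 + 4)*(-1/113) = (2*I*√6105/37 + 4)*(-1/113) = (4 + 2*I*√6105/37)*(-1/113) = -4/113 - 2*I*√6105/4181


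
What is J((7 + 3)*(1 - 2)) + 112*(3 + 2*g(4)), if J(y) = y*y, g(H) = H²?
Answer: 4020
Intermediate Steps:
J(y) = y²
J((7 + 3)*(1 - 2)) + 112*(3 + 2*g(4)) = ((7 + 3)*(1 - 2))² + 112*(3 + 2*4²) = (10*(-1))² + 112*(3 + 2*16) = (-10)² + 112*(3 + 32) = 100 + 112*35 = 100 + 3920 = 4020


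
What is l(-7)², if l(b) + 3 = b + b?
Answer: 289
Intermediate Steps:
l(b) = -3 + 2*b (l(b) = -3 + (b + b) = -3 + 2*b)
l(-7)² = (-3 + 2*(-7))² = (-3 - 14)² = (-17)² = 289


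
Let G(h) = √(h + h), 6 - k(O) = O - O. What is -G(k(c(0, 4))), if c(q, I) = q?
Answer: -2*√3 ≈ -3.4641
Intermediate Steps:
k(O) = 6 (k(O) = 6 - (O - O) = 6 - 1*0 = 6 + 0 = 6)
G(h) = √2*√h (G(h) = √(2*h) = √2*√h)
-G(k(c(0, 4))) = -√2*√6 = -2*√3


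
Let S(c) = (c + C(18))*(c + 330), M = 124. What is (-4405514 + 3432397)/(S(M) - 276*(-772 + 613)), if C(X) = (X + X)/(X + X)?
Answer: -973117/100634 ≈ -9.6699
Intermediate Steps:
C(X) = 1 (C(X) = (2*X)/((2*X)) = (2*X)*(1/(2*X)) = 1)
S(c) = (1 + c)*(330 + c) (S(c) = (c + 1)*(c + 330) = (1 + c)*(330 + c))
(-4405514 + 3432397)/(S(M) - 276*(-772 + 613)) = (-4405514 + 3432397)/((330 + 124**2 + 331*124) - 276*(-772 + 613)) = -973117/((330 + 15376 + 41044) - 276*(-159)) = -973117/(56750 + 43884) = -973117/100634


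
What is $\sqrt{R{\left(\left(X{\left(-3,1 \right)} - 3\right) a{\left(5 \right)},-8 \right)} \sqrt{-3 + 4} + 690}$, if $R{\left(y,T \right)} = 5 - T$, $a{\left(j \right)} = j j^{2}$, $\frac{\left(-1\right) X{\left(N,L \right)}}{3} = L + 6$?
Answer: $\sqrt{703} \approx 26.514$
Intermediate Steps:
$X{\left(N,L \right)} = -18 - 3 L$ ($X{\left(N,L \right)} = - 3 \left(L + 6\right) = - 3 \left(6 + L\right) = -18 - 3 L$)
$a{\left(j \right)} = j^{3}$
$\sqrt{R{\left(\left(X{\left(-3,1 \right)} - 3\right) a{\left(5 \right)},-8 \right)} \sqrt{-3 + 4} + 690} = \sqrt{\left(5 - -8\right) \sqrt{-3 + 4} + 690} = \sqrt{\left(5 + 8\right) \sqrt{1} + 690} = \sqrt{13 \cdot 1 + 690} = \sqrt{13 + 690} = \sqrt{703}$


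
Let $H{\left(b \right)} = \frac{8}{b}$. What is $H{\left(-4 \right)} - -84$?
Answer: $82$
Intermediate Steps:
$H{\left(-4 \right)} - -84 = \frac{8}{-4} - -84 = 8 \left(- \frac{1}{4}\right) + 84 = -2 + 84 = 82$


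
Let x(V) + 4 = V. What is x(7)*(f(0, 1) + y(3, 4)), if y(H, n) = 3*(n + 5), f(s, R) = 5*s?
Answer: 81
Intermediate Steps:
y(H, n) = 15 + 3*n (y(H, n) = 3*(5 + n) = 15 + 3*n)
x(V) = -4 + V
x(7)*(f(0, 1) + y(3, 4)) = (-4 + 7)*(5*0 + (15 + 3*4)) = 3*(0 + (15 + 12)) = 3*(0 + 27) = 3*27 = 81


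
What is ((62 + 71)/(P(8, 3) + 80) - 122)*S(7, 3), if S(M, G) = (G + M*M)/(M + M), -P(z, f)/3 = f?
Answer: -221754/497 ≈ -446.19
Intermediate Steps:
P(z, f) = -3*f
S(M, G) = (G + M²)/(2*M) (S(M, G) = (G + M²)/((2*M)) = (G + M²)*(1/(2*M)) = (G + M²)/(2*M))
((62 + 71)/(P(8, 3) + 80) - 122)*S(7, 3) = ((62 + 71)/(-3*3 + 80) - 122)*((½)*(3 + 7²)/7) = (133/(-9 + 80) - 122)*((½)*(⅐)*(3 + 49)) = (133/71 - 122)*((½)*(⅐)*52) = (133*(1/71) - 122)*(26/7) = (133/71 - 122)*(26/7) = -8529/71*26/7 = -221754/497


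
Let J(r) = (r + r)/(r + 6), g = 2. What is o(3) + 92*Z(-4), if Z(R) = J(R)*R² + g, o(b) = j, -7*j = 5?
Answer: -39933/7 ≈ -5704.7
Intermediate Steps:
j = -5/7 (j = -⅐*5 = -5/7 ≈ -0.71429)
o(b) = -5/7
J(r) = 2*r/(6 + r) (J(r) = (2*r)/(6 + r) = 2*r/(6 + r))
Z(R) = 2 + 2*R³/(6 + R) (Z(R) = (2*R/(6 + R))*R² + 2 = 2*R³/(6 + R) + 2 = 2 + 2*R³/(6 + R))
o(3) + 92*Z(-4) = -5/7 + 92*(2*(6 - 4 + (-4)³)/(6 - 4)) = -5/7 + 92*(2*(6 - 4 - 64)/2) = -5/7 + 92*(2*(½)*(-62)) = -5/7 + 92*(-62) = -5/7 - 5704 = -39933/7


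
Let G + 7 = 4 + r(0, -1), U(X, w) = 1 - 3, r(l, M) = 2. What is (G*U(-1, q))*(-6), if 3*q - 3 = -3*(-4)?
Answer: -12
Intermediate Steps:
q = 5 (q = 1 + (-3*(-4))/3 = 1 + (⅓)*12 = 1 + 4 = 5)
U(X, w) = -2
G = -1 (G = -7 + (4 + 2) = -7 + 6 = -1)
(G*U(-1, q))*(-6) = -1*(-2)*(-6) = 2*(-6) = -12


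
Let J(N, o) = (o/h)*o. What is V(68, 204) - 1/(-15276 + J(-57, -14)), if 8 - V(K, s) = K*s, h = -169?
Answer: -35794629591/2581840 ≈ -13864.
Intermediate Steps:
J(N, o) = -o²/169 (J(N, o) = (o/(-169))*o = (o*(-1/169))*o = (-o/169)*o = -o²/169)
V(K, s) = 8 - K*s
V(68, 204) - 1/(-15276 + J(-57, -14)) = (8 - 1*68*204) - 1/(-15276 - 1/169*(-14)²) = (8 - 13872) - 1/(-15276 - 1/169*196) = -13864 - 1/(-15276 - 196/169) = -13864 - 1/(-2581840/169) = -13864 - 1*(-169/2581840) = -13864 + 169/2581840 = -35794629591/2581840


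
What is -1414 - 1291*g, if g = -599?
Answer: 771895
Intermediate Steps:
-1414 - 1291*g = -1414 - 1291*(-599) = -1414 + 773309 = 771895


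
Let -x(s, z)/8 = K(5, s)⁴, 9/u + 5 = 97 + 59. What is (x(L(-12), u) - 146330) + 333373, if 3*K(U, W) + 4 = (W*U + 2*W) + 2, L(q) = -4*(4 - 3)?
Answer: 107043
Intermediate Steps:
u = 9/151 (u = 9/(-5 + (97 + 59)) = 9/(-5 + 156) = 9/151 ≈ 0.059603)
L(q) = -4 (L(q) = -4*1 = -4)
K(U, W) = -⅔ + 2*W/3 + U*W/3 (K(U, W) = -4/3 + ((W*U + 2*W) + 2)/3 = -4/3 + ((U*W + 2*W) + 2)/3 = -4/3 + ((2*W + U*W) + 2)/3 = -4/3 + (2 + 2*W + U*W)/3 = -4/3 + (⅔ + 2*W/3 + U*W/3) = -⅔ + 2*W/3 + U*W/3)
x(s, z) = -8*(-⅔ + 7*s/3)⁴ (x(s, z) = -8*(-⅔ + 2*s/3 + (⅓)*5*s)⁴ = -8*(-⅔ + 2*s/3 + 5*s/3)⁴ = -8*(-⅔ + 7*s/3)⁴)
(x(L(-12), u) - 146330) + 333373 = (-8*(-2 + 7*(-4))⁴/81 - 146330) + 333373 = (-8*(-2 - 28)⁴/81 - 146330) + 333373 = (-8/81*(-30)⁴ - 146330) + 333373 = (-8/81*810000 - 146330) + 333373 = (-80000 - 146330) + 333373 = -226330 + 333373 = 107043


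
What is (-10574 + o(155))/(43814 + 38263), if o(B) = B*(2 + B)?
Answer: 4587/27359 ≈ 0.16766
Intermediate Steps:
(-10574 + o(155))/(43814 + 38263) = (-10574 + 155*(2 + 155))/(43814 + 38263) = (-10574 + 155*157)/82077 = (-10574 + 24335)*(1/82077) = 13761*(1/82077) = 4587/27359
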